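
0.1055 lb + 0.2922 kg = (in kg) 0.3401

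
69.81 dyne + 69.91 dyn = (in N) 0.001397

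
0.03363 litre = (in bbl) 0.0002115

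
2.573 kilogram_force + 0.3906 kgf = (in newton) 29.06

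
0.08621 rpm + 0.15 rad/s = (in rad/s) 0.159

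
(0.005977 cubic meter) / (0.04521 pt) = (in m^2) 374.8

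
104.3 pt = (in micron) 3.679e+04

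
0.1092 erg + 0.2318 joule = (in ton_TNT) 5.54e-11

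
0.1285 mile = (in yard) 226.2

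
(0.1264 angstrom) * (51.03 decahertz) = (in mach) 1.894e-11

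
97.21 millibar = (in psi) 1.41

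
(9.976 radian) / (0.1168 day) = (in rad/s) 0.0009886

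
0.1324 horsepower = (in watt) 98.73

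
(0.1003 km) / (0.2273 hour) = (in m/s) 0.1226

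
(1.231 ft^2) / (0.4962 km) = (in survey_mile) 1.432e-07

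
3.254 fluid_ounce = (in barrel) 0.0006053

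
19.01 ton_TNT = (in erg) 7.954e+17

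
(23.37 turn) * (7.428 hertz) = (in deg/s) 6.249e+04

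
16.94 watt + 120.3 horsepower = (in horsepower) 120.3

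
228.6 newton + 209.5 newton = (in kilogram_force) 44.67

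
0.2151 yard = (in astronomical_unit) 1.315e-12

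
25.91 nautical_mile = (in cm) 4.799e+06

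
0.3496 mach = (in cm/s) 1.19e+04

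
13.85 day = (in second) 1.197e+06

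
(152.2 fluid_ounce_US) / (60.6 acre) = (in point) 5.203e-05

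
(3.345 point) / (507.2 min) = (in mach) 1.139e-10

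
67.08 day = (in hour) 1610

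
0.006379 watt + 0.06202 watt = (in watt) 0.0684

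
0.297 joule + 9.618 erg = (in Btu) 0.0002815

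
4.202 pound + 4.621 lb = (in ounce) 141.2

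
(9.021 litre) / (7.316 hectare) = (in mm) 0.0001233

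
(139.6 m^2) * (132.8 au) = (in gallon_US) 7.326e+17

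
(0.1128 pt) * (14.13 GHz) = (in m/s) 5.623e+05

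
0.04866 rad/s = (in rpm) 0.4647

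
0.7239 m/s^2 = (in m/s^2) 0.7239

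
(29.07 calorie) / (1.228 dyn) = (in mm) 9.905e+09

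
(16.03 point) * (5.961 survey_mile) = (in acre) 0.01341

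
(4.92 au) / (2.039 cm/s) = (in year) 1.145e+06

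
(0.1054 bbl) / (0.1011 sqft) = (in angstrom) 1.784e+10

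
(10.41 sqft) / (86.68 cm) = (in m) 1.116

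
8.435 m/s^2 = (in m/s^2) 8.435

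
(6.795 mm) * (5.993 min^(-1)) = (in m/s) 0.0006787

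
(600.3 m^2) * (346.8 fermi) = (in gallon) 5.5e-08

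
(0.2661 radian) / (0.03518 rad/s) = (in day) 8.755e-05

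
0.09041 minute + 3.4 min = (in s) 209.4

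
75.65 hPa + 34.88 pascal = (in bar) 0.076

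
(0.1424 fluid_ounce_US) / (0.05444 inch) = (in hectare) 3.046e-07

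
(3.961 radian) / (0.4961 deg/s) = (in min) 7.624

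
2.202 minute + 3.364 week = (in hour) 565.2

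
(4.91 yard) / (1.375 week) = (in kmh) 1.944e-05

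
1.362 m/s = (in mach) 0.004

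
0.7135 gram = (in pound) 0.001573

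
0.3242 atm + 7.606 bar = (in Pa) 7.934e+05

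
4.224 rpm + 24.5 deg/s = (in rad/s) 0.8699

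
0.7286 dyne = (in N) 7.286e-06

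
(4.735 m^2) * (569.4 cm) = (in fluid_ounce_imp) 9.489e+05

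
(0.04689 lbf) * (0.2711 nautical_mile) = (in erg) 1.047e+09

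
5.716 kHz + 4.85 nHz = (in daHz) 571.6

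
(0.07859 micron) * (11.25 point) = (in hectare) 3.119e-14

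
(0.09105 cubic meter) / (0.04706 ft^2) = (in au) 1.392e-10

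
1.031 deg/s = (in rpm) 0.1718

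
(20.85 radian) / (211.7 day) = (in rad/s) 1.14e-06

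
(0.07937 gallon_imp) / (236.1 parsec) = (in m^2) 4.953e-23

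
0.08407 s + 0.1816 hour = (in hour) 0.1816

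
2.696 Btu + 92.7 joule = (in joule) 2937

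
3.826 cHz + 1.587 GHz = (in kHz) 1.587e+06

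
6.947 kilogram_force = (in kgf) 6.947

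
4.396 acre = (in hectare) 1.779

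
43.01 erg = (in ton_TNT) 1.028e-15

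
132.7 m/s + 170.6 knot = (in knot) 428.5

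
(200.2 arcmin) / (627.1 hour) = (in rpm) 2.463e-07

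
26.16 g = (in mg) 2.616e+04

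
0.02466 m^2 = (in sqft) 0.2654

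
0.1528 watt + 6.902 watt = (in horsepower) 0.009461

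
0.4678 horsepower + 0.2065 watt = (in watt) 349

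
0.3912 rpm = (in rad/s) 0.04097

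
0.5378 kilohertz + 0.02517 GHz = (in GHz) 0.02517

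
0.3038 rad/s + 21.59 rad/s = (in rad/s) 21.89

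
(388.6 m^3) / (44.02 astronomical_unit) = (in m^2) 5.901e-11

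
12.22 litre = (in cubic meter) 0.01222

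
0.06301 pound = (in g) 28.58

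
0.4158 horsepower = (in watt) 310.1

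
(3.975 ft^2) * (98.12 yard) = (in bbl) 208.4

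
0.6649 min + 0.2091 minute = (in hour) 0.01457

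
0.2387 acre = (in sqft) 1.04e+04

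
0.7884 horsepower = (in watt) 587.9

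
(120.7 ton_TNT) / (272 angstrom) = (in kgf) 1.893e+18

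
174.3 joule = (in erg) 1.743e+09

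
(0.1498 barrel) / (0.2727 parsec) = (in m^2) 2.83e-18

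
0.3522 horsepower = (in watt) 262.6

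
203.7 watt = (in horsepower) 0.2732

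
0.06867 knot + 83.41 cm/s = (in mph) 1.945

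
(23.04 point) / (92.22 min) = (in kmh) 5.288e-06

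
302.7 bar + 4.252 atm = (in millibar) 3.07e+05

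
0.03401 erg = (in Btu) 3.224e-12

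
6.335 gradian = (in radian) 0.09951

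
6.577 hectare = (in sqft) 7.079e+05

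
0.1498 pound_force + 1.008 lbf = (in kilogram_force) 0.5252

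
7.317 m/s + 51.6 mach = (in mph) 3.932e+04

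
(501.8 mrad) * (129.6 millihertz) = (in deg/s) 3.726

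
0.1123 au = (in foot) 5.512e+10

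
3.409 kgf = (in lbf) 7.516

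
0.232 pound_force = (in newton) 1.032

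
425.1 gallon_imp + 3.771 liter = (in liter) 1936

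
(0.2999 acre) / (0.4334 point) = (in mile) 4932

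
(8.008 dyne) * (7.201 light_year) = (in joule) 5.456e+12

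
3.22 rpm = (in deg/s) 19.32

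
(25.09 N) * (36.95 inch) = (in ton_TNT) 5.628e-09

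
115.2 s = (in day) 0.001333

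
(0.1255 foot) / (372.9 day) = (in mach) 3.487e-12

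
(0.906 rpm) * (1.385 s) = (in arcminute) 451.7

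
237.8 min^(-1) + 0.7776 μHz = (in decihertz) 39.63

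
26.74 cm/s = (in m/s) 0.2674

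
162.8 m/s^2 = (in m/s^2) 162.8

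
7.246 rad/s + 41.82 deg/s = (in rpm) 76.16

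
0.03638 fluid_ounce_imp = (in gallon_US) 0.0002731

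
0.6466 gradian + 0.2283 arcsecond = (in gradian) 0.6467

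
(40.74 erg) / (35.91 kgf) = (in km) 1.157e-11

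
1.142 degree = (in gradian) 1.269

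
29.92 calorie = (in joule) 125.2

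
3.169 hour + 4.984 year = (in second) 1.572e+08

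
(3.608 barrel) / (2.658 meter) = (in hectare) 2.158e-05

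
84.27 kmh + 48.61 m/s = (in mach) 0.2115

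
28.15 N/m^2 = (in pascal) 28.15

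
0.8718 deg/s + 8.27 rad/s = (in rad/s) 8.285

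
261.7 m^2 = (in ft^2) 2817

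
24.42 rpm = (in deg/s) 146.5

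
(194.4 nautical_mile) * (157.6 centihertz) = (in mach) 1666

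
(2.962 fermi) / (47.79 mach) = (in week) 3.01e-25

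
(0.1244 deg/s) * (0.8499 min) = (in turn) 0.01762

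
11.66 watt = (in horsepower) 0.01564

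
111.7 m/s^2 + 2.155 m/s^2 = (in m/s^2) 113.9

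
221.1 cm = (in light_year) 2.337e-16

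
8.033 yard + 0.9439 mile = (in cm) 1.526e+05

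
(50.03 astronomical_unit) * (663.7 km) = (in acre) 1.227e+15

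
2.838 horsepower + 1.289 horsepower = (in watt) 3078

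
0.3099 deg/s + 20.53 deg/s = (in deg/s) 20.84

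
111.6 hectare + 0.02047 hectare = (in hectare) 111.6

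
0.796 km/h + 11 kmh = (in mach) 0.009623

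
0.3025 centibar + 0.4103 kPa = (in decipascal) 7128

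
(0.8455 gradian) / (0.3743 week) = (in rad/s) 5.867e-08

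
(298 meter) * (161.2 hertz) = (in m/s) 4.804e+04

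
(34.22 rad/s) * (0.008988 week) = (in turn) 2.961e+04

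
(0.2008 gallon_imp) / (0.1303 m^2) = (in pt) 19.86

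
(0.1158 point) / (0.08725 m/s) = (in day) 5.419e-09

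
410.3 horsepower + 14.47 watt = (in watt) 3.06e+05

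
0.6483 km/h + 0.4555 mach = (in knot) 301.8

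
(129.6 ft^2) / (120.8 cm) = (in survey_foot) 32.7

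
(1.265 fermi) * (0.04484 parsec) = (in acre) 0.0004325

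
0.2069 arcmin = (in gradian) 0.003831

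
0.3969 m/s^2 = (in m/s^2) 0.3969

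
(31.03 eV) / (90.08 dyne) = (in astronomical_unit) 3.689e-26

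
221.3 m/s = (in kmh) 796.7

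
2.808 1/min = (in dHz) 0.468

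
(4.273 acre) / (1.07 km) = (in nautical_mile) 0.008726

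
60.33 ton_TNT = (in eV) 1.575e+30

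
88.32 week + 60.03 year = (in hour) 5.407e+05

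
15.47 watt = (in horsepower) 0.02075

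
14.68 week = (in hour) 2466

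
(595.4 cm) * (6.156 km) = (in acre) 9.057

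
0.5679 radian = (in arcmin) 1952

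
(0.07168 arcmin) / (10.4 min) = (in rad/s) 3.341e-08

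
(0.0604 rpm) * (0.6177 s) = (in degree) 0.2239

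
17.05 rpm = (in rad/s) 1.785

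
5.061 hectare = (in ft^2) 5.448e+05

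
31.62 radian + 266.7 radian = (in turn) 47.48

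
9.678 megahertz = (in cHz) 9.678e+08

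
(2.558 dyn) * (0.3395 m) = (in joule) 8.684e-06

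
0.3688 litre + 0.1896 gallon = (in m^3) 0.001087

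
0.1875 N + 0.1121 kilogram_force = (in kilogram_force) 0.1312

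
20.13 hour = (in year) 0.002298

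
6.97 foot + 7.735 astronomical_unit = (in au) 7.735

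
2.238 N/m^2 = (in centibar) 0.002238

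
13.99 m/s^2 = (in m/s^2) 13.99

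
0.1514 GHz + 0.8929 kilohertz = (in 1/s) 1.514e+08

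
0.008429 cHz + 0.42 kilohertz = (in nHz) 4.2e+11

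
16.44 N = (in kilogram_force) 1.676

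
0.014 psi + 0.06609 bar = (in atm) 0.06618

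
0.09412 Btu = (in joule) 99.3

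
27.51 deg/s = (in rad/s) 0.4801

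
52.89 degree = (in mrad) 923.1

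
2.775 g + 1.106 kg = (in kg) 1.109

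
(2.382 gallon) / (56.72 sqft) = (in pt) 4.851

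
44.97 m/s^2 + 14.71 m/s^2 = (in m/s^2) 59.68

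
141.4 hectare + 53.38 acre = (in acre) 402.8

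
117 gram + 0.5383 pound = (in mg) 3.612e+05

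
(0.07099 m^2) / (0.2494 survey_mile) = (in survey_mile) 1.099e-07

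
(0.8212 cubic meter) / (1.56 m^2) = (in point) 1492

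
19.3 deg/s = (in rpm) 3.217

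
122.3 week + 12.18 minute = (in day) 856.1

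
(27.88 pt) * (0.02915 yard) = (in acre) 6.478e-08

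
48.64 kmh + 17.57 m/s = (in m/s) 31.08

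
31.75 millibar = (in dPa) 3.175e+04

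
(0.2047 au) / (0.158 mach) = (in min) 9.487e+06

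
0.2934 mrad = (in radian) 0.0002934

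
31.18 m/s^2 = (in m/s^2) 31.18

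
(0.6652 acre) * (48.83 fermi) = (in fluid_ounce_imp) 4.626e-06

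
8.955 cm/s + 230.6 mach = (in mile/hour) 1.756e+05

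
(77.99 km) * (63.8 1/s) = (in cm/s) 4.976e+08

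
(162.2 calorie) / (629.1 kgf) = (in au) 7.353e-13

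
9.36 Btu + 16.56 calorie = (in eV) 6.207e+22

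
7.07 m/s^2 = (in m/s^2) 7.07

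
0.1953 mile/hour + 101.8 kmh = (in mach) 0.0833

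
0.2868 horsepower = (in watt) 213.9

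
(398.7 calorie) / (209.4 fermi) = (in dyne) 7.966e+20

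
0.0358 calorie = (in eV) 9.349e+17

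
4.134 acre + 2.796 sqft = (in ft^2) 1.801e+05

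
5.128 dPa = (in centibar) 0.0005128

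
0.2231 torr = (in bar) 0.0002974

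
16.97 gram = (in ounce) 0.5986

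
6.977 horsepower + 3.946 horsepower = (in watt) 8145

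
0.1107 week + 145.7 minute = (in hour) 21.03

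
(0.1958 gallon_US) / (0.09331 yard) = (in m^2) 0.008687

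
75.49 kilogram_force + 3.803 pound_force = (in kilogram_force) 77.22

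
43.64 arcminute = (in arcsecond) 2618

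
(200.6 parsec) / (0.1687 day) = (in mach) 1.247e+12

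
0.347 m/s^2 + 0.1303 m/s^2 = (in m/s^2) 0.4773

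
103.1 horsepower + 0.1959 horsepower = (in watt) 7.703e+04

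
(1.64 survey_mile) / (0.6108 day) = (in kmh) 0.18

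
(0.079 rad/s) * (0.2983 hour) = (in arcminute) 2.916e+05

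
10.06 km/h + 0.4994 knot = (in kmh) 10.98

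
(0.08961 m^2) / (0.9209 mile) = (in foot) 0.0001984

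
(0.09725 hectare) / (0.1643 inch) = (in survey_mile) 144.8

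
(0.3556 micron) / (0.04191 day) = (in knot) 1.909e-10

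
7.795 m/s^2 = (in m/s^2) 7.795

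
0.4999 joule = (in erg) 4.999e+06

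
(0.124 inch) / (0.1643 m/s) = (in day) 2.219e-07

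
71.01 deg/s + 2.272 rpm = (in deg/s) 84.64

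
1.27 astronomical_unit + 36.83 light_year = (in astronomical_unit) 2.329e+06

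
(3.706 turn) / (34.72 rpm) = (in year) 2.031e-07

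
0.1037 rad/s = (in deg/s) 5.942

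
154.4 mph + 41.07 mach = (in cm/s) 1.405e+06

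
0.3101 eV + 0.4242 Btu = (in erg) 4.476e+09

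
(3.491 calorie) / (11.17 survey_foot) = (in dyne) 4.29e+05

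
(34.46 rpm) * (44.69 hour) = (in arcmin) 1.996e+09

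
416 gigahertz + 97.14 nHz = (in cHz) 4.16e+13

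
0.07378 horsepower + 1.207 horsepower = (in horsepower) 1.281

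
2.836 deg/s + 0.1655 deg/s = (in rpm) 0.5002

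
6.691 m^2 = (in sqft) 72.02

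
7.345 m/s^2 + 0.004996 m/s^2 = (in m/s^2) 7.35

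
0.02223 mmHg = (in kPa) 0.002964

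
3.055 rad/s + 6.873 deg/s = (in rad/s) 3.175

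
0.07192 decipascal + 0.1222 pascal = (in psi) 1.877e-05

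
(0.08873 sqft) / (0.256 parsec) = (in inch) 4.108e-17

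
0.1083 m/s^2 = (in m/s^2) 0.1083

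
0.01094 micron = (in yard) 1.196e-08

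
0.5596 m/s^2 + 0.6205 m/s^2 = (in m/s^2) 1.18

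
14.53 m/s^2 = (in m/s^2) 14.53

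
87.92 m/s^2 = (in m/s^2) 87.92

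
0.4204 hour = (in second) 1513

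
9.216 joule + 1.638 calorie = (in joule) 16.07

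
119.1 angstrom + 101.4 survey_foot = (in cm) 3091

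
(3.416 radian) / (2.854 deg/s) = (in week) 0.0001134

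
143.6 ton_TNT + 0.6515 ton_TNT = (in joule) 6.035e+11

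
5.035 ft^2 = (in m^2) 0.4678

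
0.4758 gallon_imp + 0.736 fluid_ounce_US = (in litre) 2.185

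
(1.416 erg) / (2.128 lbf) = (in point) 4.24e-05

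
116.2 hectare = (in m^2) 1.162e+06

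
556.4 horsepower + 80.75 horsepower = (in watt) 4.751e+05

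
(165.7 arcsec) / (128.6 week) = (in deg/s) 5.918e-10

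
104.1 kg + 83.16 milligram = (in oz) 3672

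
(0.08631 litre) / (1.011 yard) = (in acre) 2.307e-08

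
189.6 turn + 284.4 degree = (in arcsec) 2.467e+08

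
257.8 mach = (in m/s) 8.778e+04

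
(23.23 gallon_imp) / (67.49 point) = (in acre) 0.001096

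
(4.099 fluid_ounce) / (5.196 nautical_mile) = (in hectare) 1.26e-12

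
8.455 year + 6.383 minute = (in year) 8.455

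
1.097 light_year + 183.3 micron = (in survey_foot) 3.405e+16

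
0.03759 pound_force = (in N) 0.1672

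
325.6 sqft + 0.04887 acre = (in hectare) 0.0228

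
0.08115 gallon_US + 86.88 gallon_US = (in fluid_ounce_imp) 1.159e+04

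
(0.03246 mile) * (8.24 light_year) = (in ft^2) 4.383e+19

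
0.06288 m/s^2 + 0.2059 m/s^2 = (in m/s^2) 0.2688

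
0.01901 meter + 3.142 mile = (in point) 1.433e+07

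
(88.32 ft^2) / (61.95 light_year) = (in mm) 1.4e-14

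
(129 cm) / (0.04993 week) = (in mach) 1.255e-07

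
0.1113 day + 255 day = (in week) 36.44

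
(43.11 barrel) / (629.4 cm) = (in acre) 0.0002691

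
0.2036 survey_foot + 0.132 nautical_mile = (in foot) 802.3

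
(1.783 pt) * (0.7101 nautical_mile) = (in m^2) 0.8272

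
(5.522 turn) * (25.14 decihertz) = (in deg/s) 4998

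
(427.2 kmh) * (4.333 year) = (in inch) 6.384e+11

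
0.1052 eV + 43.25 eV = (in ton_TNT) 1.66e-27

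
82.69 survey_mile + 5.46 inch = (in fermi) 1.331e+20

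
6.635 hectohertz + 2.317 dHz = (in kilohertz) 0.6637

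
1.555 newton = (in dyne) 1.555e+05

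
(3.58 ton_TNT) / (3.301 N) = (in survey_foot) 1.489e+10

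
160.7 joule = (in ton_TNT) 3.841e-08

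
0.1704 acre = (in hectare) 0.06896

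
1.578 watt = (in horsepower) 0.002116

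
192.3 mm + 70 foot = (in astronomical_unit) 1.439e-10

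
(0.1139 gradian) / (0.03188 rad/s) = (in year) 1.78e-09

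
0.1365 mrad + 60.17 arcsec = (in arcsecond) 88.33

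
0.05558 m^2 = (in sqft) 0.5983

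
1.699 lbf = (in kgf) 0.7707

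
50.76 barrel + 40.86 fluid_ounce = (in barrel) 50.77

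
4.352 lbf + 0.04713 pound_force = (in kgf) 1.995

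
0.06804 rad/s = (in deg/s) 3.898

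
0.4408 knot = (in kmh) 0.8164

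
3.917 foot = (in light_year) 1.262e-16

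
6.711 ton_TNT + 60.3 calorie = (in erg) 2.808e+17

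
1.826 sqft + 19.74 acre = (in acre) 19.74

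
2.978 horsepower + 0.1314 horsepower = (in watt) 2319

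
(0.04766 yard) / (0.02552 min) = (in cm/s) 2.846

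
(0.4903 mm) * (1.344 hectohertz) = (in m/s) 0.0659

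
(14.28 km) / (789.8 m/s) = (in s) 18.08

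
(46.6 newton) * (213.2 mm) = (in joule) 9.935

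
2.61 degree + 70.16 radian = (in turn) 11.17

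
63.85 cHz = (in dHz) 6.385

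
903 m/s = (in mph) 2020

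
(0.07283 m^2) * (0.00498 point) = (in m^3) 1.28e-07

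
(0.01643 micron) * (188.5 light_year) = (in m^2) 2.93e+10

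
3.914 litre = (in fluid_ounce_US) 132.3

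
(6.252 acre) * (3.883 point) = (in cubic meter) 34.66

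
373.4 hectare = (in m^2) 3.734e+06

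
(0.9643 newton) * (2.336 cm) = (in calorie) 0.005384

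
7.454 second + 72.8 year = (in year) 72.8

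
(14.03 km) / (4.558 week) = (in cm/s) 0.5089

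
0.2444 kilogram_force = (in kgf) 0.2444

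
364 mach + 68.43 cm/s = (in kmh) 4.462e+05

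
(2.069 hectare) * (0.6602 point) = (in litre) 4819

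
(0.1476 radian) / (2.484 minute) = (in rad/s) 0.0009903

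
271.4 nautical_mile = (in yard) 5.497e+05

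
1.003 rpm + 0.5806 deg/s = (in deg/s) 6.599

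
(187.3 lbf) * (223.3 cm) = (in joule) 1860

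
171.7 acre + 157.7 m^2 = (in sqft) 7.481e+06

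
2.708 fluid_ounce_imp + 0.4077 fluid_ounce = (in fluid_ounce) 3.009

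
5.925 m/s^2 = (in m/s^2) 5.925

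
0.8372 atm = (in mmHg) 636.3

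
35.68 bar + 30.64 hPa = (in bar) 35.71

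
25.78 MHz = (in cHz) 2.578e+09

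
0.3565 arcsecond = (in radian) 1.728e-06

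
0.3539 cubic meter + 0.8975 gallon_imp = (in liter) 358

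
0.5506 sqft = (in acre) 1.264e-05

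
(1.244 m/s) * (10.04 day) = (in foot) 3.54e+06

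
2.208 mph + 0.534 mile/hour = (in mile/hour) 2.742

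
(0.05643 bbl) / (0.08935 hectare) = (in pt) 0.02846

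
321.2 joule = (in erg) 3.212e+09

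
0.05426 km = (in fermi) 5.426e+16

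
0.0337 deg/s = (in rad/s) 0.0005882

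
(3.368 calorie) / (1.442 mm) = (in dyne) 9.772e+08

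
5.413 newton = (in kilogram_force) 0.552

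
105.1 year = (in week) 5480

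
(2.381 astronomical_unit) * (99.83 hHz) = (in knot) 6.912e+15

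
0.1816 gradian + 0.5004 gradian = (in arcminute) 36.83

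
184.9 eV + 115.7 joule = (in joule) 115.7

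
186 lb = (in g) 8.437e+04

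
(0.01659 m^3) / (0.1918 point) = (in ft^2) 2639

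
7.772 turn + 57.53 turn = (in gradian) 2.612e+04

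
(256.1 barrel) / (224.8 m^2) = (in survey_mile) 0.0001125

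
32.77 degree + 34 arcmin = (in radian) 0.5818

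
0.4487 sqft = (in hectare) 4.169e-06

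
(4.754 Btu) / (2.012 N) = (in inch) 9.815e+04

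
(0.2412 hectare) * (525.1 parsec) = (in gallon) 1.032e+25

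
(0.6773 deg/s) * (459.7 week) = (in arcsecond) 6.779e+11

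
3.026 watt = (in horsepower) 0.004058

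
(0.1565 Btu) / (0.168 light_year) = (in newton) 1.039e-13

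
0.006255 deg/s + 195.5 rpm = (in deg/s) 1173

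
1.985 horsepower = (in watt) 1480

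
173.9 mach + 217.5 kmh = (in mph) 1.326e+05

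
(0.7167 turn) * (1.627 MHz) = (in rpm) 6.996e+07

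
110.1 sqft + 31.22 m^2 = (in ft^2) 446.1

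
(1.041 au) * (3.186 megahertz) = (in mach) 1.457e+15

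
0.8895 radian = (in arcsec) 1.835e+05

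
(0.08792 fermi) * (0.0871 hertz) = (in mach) 2.249e-20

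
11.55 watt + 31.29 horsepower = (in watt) 2.334e+04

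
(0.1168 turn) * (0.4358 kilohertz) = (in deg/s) 1.832e+04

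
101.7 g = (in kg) 0.1017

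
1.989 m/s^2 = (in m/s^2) 1.989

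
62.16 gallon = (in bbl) 1.48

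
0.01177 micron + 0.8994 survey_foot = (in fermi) 2.741e+14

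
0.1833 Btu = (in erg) 1.934e+09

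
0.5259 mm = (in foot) 0.001725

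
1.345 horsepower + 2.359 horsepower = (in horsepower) 3.704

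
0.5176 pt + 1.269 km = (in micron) 1.269e+09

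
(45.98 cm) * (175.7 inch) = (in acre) 0.0005071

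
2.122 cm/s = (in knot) 0.04125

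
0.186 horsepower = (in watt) 138.7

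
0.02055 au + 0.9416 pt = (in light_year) 3.249e-07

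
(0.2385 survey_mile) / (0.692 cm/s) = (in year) 0.001759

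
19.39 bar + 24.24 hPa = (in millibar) 1.941e+04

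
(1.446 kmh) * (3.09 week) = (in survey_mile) 466.4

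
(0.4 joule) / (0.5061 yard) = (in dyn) 8.643e+04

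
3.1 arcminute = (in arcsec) 186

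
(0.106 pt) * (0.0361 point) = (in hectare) 4.762e-14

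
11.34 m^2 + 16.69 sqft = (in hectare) 0.001289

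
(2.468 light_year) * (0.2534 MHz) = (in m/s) 5.917e+21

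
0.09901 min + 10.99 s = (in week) 2.799e-05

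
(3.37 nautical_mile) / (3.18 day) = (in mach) 6.671e-05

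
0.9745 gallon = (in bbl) 0.0232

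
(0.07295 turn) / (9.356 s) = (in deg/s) 2.807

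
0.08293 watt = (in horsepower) 0.0001112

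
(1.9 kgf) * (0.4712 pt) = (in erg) 3.097e+04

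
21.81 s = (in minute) 0.3635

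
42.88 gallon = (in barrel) 1.021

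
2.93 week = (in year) 0.05619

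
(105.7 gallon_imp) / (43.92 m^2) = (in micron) 1.094e+04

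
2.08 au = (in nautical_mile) 1.68e+08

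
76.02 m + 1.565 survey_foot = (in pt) 2.168e+05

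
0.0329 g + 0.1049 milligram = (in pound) 7.276e-05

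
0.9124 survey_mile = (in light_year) 1.552e-13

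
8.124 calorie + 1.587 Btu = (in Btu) 1.619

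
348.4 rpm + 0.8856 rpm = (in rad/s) 36.58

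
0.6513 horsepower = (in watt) 485.7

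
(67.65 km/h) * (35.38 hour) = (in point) 6.785e+09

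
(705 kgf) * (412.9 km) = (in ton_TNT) 0.6823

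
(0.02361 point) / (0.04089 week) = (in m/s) 3.368e-10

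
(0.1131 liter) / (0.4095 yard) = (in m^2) 0.000302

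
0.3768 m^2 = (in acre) 9.311e-05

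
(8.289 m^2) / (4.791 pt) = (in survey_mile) 3.047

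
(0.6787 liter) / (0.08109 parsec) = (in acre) 6.703e-23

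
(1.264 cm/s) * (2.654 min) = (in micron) 2.013e+06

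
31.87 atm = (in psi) 468.4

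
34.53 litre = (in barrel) 0.2172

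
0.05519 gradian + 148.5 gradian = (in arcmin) 8022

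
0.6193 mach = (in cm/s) 2.109e+04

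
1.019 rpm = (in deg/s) 6.114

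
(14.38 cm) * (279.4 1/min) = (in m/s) 0.6696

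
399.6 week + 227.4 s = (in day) 2797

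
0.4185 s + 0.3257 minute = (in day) 0.000231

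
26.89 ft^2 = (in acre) 0.0006173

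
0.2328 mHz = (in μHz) 232.8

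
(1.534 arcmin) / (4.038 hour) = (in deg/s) 1.759e-06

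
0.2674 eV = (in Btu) 4.061e-23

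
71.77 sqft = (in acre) 0.001648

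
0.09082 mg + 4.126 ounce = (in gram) 117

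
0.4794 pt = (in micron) 169.1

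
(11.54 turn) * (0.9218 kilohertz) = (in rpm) 6.383e+05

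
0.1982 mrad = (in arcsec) 40.88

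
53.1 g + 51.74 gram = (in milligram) 1.048e+05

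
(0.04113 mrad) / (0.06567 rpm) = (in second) 0.005981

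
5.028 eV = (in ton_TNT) 1.925e-28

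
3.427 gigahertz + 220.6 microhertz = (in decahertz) 3.427e+08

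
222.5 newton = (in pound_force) 50.02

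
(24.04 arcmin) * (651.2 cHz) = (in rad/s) 0.04554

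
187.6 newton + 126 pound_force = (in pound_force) 168.2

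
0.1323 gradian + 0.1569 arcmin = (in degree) 0.1217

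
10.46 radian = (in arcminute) 3.596e+04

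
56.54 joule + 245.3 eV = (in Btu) 0.05359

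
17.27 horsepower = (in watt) 1.288e+04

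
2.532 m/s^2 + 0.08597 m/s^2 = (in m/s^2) 2.618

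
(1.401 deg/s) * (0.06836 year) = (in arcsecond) 1.087e+10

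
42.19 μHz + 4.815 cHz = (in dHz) 0.4819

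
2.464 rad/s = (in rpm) 23.53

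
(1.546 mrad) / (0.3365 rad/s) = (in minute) 7.657e-05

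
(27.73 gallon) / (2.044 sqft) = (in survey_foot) 1.814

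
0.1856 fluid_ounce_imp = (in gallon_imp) 0.00116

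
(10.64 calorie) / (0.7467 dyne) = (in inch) 2.347e+08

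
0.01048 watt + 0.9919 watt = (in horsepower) 0.001344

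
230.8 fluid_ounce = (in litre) 6.826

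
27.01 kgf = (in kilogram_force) 27.01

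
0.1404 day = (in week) 0.02006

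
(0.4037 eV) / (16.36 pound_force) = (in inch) 3.499e-20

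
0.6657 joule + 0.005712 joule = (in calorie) 0.1605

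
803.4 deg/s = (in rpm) 133.9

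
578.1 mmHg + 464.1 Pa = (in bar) 0.7754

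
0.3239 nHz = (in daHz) 3.239e-11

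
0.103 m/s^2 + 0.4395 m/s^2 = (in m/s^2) 0.5425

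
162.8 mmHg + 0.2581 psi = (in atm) 0.2318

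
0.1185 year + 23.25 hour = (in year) 0.1212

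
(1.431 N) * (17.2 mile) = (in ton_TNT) 9.467e-06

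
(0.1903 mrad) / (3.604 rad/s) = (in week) 8.731e-11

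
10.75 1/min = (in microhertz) 1.792e+05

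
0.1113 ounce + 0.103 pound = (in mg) 4.988e+04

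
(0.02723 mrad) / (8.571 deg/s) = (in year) 5.772e-12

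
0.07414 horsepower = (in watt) 55.29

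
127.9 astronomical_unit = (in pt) 5.424e+16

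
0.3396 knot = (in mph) 0.3908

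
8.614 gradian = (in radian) 0.1353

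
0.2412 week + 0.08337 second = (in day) 1.688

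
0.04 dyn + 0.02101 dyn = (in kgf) 6.221e-08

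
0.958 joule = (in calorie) 0.229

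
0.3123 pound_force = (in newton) 1.389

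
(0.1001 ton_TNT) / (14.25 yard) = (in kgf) 3.278e+06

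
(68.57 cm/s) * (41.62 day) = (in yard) 2.697e+06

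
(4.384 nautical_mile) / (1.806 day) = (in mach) 0.0001528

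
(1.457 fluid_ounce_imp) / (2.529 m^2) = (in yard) 1.79e-05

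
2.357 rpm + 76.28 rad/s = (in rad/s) 76.53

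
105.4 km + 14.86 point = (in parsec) 3.416e-12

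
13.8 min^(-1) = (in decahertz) 0.023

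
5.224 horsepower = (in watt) 3896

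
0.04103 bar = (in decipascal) 4.103e+04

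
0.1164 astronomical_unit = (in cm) 1.741e+12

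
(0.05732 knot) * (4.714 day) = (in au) 8.028e-08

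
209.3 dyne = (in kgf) 0.0002134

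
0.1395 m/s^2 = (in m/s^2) 0.1395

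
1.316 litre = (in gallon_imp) 0.2895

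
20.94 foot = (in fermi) 6.383e+15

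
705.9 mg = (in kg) 0.0007059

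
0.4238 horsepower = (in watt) 316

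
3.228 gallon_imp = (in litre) 14.67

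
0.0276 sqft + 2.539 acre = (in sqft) 1.106e+05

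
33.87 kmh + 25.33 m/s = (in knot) 67.53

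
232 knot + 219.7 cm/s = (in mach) 0.357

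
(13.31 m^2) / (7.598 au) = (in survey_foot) 3.842e-11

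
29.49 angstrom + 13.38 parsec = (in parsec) 13.38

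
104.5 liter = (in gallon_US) 27.61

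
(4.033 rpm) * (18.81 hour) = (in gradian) 1.821e+06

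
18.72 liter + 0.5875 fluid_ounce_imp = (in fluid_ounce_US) 633.6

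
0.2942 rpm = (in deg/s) 1.765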